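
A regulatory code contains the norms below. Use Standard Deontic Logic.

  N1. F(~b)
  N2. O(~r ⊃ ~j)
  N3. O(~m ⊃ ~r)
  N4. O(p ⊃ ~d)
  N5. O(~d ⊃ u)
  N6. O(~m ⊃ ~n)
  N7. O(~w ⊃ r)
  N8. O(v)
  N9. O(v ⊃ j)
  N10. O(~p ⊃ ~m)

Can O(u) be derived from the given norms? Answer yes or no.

Premise 8 states O(v) outright.
Applying K to premise 9 (O(v ⊃ j)) and O(v) yields O(j).
The contrapositive of premise 2 (O(~r ⊃ ~j)) is O(j ⊃ r), and O(j) is already established, so O(r).
Premise 3 is O(~m ⊃ ~r); contrapositively O(r ⊃ m). Since O(r) holds, K gives O(m).
Premise 10 is O(~p ⊃ ~m); contrapositively O(m ⊃ p). Since O(m) holds, K gives O(p).
Premise 4 is O(p ⊃ ~d); since O(p), deontic closure gives O(~d).
From O(~d) and premise 5, O(~d ⊃ u), we obtain O(u).
Premises 1, 6, 7 do not contribute to this derivation.
So O(u) follows.

Yes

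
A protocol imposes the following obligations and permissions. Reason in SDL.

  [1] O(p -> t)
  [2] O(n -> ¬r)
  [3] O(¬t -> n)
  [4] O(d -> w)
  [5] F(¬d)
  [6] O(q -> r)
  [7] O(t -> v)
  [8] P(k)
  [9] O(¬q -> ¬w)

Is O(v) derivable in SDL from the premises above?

F(¬d) at premise 5 means O(d).
Premise 4 is O(d -> w); since O(d), deontic closure gives O(w).
Premise 9, O(¬q -> ¬w), contraposes to O(w -> q); with O(w) we get O(q).
Premise 6 is O(q -> r); since O(q), deontic closure gives O(r).
The contrapositive of premise 2 (O(n -> ¬r)) is O(r -> ¬n), and O(r) is already established, so O(¬n).
The contrapositive of premise 3 (O(¬t -> n)) is O(¬n -> t), and O(¬n) is already established, so O(t).
With premise 7, O(t -> v), the K-axiom yields O(v).
Premises 1, 8 do not contribute to this derivation.
So O(v) follows.

Yes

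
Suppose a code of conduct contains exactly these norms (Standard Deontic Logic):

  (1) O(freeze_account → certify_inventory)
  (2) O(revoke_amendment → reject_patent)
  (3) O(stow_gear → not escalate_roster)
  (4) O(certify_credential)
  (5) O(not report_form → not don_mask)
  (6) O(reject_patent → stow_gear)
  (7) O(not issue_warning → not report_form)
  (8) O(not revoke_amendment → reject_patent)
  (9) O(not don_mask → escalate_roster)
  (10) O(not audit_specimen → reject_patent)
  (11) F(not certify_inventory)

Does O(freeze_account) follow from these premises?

No

Premise 1 is O(freeze_account → certify_inventory); even if O(certify_inventory) held, inferring O(freeze_account) would be affirming the consequent — invalid.
No other premise forces O(freeze_account). An ideal world satisfying every premise can still have freeze_account false, so O(freeze_account) is not derivable.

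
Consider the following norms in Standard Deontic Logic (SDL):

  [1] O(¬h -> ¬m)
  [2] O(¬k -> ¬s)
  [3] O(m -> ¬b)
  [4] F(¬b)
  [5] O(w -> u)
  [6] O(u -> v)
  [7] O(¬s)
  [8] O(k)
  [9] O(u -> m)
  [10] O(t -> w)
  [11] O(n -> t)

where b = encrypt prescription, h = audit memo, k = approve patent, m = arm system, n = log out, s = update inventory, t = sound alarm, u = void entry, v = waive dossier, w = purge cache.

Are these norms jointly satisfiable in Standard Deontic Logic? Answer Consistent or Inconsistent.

Consistent

Premise 2 is O(¬k -> ¬s); even if O(¬s) held, inferring O(¬k) would be affirming the consequent — invalid.
So O(¬k) is not derivable, and the apparent clash with O(k) does not arise.
A world satisfying every obligation exists (e.g. b=true, h=false, k=true, m=false, n=false, s=false, t=false, u=false, v=false, w=false); no atom is both obligatory and forbidden, so the set is consistent.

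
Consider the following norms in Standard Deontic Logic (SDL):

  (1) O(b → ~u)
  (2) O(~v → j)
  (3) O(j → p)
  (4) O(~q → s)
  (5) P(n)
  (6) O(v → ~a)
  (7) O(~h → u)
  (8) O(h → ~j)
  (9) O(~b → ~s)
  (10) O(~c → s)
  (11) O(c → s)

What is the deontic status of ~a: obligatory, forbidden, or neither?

By case analysis on c: premise 11 gives O(c → s) and premise 10 gives O(~c → s), so O(s) either way.
Premise 9, O(~b → ~s), contraposes to O(s → b); with O(s) we get O(b).
Applying K to premise 1 (O(b → ~u)) and O(b) yields O(~u).
Premise 7 is O(~h → u); contrapositively O(~u → h). Since O(~u) holds, K gives O(h).
With premise 8, O(h → ~j), the K-axiom yields O(~j).
Premise 2, O(~v → j), contraposes to O(~j → v); with O(~j) we get O(v).
With premise 6, O(v → ~a), the K-axiom yields O(~a).
Premises 3, 4, 5 do not contribute to this derivation.
Hence ~a is obligatory.

Obligatory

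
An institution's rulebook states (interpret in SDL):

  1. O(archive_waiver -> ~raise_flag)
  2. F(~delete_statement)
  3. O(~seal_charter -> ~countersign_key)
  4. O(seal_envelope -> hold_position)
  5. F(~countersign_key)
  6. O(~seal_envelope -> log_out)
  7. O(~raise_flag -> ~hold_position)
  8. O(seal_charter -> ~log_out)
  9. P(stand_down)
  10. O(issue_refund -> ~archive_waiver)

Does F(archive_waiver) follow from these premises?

F(~countersign_key) at premise 5 means O(countersign_key).
The contrapositive of premise 3 (O(~seal_charter -> ~countersign_key)) is O(countersign_key -> seal_charter), and O(countersign_key) is already established, so O(seal_charter).
Premise 8 is O(seal_charter -> ~log_out); since O(seal_charter), deontic closure gives O(~log_out).
The contrapositive of premise 6 (O(~seal_envelope -> log_out)) is O(~log_out -> seal_envelope), and O(~log_out) is already established, so O(seal_envelope).
Premise 4 is O(seal_envelope -> hold_position); since O(seal_envelope), deontic closure gives O(hold_position).
The contrapositive of premise 7 (O(~raise_flag -> ~hold_position)) is O(hold_position -> raise_flag), and O(hold_position) is already established, so O(raise_flag).
The contrapositive of premise 1 (O(archive_waiver -> ~raise_flag)) is O(raise_flag -> ~archive_waiver), and O(raise_flag) is already established, so O(~archive_waiver).
Premises 2, 9, 10 do not contribute to this derivation.
So O(~archive_waiver) holds, i.e. F(archive_waiver). The claim follows.

Yes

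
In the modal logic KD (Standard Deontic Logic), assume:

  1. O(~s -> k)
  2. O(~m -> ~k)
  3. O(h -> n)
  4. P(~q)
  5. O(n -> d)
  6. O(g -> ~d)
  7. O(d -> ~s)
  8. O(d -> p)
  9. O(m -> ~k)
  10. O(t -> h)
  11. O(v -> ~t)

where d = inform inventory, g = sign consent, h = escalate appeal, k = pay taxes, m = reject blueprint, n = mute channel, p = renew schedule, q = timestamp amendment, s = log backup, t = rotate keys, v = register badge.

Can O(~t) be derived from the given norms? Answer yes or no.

Yes

Premises 2 and 9 are O(~m -> ~k) and O(m -> ~k); every ideal world satisfies ~m or m, so in either case ~k holds — hence O(~k).
The contrapositive of premise 1 (O(~s -> k)) is O(~k -> s), and O(~k) is already established, so O(s).
The contrapositive of premise 7 (O(d -> ~s)) is O(s -> ~d), and O(s) is already established, so O(~d).
Premise 5 is O(n -> d); contrapositively O(~d -> ~n). Since O(~d) holds, K gives O(~n).
Premise 3, O(h -> n), contraposes to O(~n -> ~h); with O(~n) we get O(~h).
Premise 10, O(t -> h), contraposes to O(~h -> ~t); with O(~h) we get O(~t).
Premises 4, 6, 8, 11 do not contribute to this derivation.
So O(~t) follows.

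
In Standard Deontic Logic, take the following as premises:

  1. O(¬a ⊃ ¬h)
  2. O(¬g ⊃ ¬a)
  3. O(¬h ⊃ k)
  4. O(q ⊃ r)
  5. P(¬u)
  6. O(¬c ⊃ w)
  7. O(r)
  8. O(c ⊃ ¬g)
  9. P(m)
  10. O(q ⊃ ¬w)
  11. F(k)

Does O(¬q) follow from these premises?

F(k) at premise 11 means O(¬k).
The contrapositive of premise 3 (O(¬h ⊃ k)) is O(¬k ⊃ h), and O(¬k) is already established, so O(h).
Premise 1, O(¬a ⊃ ¬h), contraposes to O(h ⊃ a); with O(h) we get O(a).
Premise 2 is O(¬g ⊃ ¬a); contrapositively O(a ⊃ g). Since O(a) holds, K gives O(g).
Premise 8, O(c ⊃ ¬g), contraposes to O(g ⊃ ¬c); with O(g) we get O(¬c).
Premise 6 is O(¬c ⊃ w); since O(¬c), deontic closure gives O(w).
The contrapositive of premise 10 (O(q ⊃ ¬w)) is O(w ⊃ ¬q), and O(w) is already established, so O(¬q).
Premises 4, 5, 7, 9 do not contribute to this derivation.
So O(¬q) follows.

Yes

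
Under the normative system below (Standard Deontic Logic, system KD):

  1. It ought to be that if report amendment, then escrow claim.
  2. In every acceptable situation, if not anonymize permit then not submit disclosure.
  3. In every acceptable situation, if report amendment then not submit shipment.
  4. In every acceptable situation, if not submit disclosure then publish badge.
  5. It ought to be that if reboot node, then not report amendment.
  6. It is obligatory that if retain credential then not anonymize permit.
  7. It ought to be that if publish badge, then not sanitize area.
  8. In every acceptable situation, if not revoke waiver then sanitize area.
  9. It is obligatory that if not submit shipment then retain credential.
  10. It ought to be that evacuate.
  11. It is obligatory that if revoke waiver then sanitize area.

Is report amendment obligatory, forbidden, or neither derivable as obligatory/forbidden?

Forbidden

By case analysis on revoke_waiver: premise 11 gives O(revoke_waiver → sanitize_area) and premise 8 gives O(¬revoke_waiver → sanitize_area), so O(sanitize_area) either way.
The contrapositive of premise 7 (O(publish_badge → ¬sanitize_area)) is O(sanitize_area → ¬publish_badge), and O(sanitize_area) is already established, so O(¬publish_badge).
The contrapositive of premise 4 (O(¬submit_disclosure → publish_badge)) is O(¬publish_badge → submit_disclosure), and O(¬publish_badge) is already established, so O(submit_disclosure).
The contrapositive of premise 2 (O(¬anonymize_permit → ¬submit_disclosure)) is O(submit_disclosure → anonymize_permit), and O(submit_disclosure) is already established, so O(anonymize_permit).
Premise 6, O(retain_credential → ¬anonymize_permit), contraposes to O(anonymize_permit → ¬retain_credential); with O(anonymize_permit) we get O(¬retain_credential).
The contrapositive of premise 9 (O(¬submit_shipment → retain_credential)) is O(¬retain_credential → submit_shipment), and O(¬retain_credential) is already established, so O(submit_shipment).
Premise 3, O(report_amendment → ¬submit_shipment), contraposes to O(submit_shipment → ¬report_amendment); with O(submit_shipment) we get O(¬report_amendment).
Premises 1, 5, 10 do not contribute to this derivation.
Thus O(¬report_amendment), which is F(report_amendment): report_amendment is forbidden.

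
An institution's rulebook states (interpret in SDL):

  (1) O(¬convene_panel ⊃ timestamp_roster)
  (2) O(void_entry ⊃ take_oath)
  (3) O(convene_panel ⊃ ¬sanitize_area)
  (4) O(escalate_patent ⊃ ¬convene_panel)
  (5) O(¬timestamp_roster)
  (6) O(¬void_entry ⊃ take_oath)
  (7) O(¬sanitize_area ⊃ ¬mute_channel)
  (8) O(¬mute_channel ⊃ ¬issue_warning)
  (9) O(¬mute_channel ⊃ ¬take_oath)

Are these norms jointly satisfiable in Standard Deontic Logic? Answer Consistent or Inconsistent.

Premises 2 and 6 cover both cases: O(void_entry ⊃ take_oath) and O(¬void_entry ⊃ take_oath). Since void_entry ∨ ¬void_entry is a tautology, O(take_oath) follows.
Premise 9, O(¬mute_channel ⊃ ¬take_oath), contraposes to O(take_oath ⊃ mute_channel); with O(take_oath) we get O(mute_channel).
The contrapositive of premise 7 (O(¬sanitize_area ⊃ ¬mute_channel)) is O(mute_channel ⊃ sanitize_area), and O(mute_channel) is already established, so O(sanitize_area).
Premise 3 is O(convene_panel ⊃ ¬sanitize_area); contrapositively O(sanitize_area ⊃ ¬convene_panel). Since O(sanitize_area) holds, K gives O(¬convene_panel).
With premise 1, O(¬convene_panel ⊃ timestamp_roster), the K-axiom yields O(timestamp_roster).
But premise 5 directly asserts O(¬timestamp_roster).
We now have both O(timestamp_roster) and O(¬timestamp_roster) — timestamp_roster is simultaneously obligatory and forbidden, violating the D-axiom.

Inconsistent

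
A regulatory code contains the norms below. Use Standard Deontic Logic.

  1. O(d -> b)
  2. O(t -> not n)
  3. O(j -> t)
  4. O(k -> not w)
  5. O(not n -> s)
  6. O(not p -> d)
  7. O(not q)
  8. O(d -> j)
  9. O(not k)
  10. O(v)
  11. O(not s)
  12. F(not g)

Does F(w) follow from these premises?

Premise 4 is O(k -> not w), but O(k) is not derivable from the premises, so it does not yield O(not w).
No other premise forces O(not w). An ideal world satisfying every premise can still have w true, so F(w) is not derivable.

No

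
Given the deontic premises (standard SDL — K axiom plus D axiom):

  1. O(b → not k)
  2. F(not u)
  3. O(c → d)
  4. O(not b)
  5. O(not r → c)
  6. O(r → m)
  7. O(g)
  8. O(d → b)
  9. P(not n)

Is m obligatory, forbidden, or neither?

Premise 4 gives O(not b).
Premise 8, O(d → b), contraposes to O(not b → not d); with O(not b) we get O(not d).
Premise 3 is O(c → d); contrapositively O(not d → not c). Since O(not d) holds, K gives O(not c).
Premise 5 is O(not r → c); contrapositively O(not c → r). Since O(not c) holds, K gives O(r).
Applying K to premise 6 (O(r → m)) and O(r) yields O(m).
Premises 1, 2, 7, 9 do not contribute to this derivation.
Hence m is obligatory.

Obligatory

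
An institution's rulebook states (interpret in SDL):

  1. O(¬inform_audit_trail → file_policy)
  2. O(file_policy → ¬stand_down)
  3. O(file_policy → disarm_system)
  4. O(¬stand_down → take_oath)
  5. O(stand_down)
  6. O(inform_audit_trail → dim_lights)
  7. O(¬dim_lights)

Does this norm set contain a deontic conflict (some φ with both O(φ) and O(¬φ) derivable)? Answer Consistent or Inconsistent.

Premise 5 gives O(stand_down).
Premise 2, O(file_policy → ¬stand_down), contraposes to O(stand_down → ¬file_policy); with O(stand_down) we get O(¬file_policy).
Premise 1 is O(¬inform_audit_trail → file_policy); contrapositively O(¬file_policy → inform_audit_trail). Since O(¬file_policy) holds, K gives O(inform_audit_trail).
From O(inform_audit_trail) and premise 6, O(inform_audit_trail → dim_lights), we obtain O(dim_lights).
However, premise 7 gives O(¬dim_lights).
We now have both O(dim_lights) and O(¬dim_lights) — dim_lights is simultaneously obligatory and forbidden, violating the D-axiom.

Inconsistent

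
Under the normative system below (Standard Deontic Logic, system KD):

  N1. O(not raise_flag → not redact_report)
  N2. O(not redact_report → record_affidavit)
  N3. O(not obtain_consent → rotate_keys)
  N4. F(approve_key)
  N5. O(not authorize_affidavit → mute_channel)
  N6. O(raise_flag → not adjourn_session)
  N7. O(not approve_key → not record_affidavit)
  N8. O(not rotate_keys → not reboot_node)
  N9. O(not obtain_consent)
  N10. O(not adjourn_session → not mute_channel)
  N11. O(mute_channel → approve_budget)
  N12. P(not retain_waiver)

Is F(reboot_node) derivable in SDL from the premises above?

Premise 8 is O(not rotate_keys → not reboot_node), but O(not rotate_keys) is not derivable from the premises, so it does not yield O(not reboot_node).
No other premise forces O(not reboot_node). An ideal world satisfying every premise can still have reboot_node true, so F(reboot_node) is not derivable.

No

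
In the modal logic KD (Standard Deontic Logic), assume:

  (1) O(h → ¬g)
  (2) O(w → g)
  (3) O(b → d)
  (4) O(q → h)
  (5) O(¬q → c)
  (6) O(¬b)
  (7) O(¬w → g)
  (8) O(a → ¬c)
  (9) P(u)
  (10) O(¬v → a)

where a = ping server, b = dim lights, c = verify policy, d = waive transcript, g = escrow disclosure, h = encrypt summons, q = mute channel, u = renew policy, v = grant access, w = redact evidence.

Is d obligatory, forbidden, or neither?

Neither

Premise 3 is O(b → d), but O(b) is not derivable from the premises, so it does not yield O(d).
No premise or chain of K-axiom applications forces O(d), and none forces O(¬d). So d is neither obligatory nor forbidden under these norms.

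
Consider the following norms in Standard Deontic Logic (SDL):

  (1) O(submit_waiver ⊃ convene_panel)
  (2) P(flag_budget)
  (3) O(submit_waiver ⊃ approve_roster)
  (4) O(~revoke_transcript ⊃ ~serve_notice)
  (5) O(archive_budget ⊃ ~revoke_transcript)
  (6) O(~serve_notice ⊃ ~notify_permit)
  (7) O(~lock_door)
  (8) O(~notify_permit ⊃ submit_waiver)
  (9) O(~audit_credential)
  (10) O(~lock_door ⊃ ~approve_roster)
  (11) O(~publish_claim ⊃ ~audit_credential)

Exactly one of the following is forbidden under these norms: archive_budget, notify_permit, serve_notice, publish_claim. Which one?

Premise 7 gives O(~lock_door).
Applying K to premise 10 (O(~lock_door ⊃ ~approve_roster)) and O(~lock_door) yields O(~approve_roster).
The contrapositive of premise 3 (O(submit_waiver ⊃ approve_roster)) is O(~approve_roster ⊃ ~submit_waiver), and O(~approve_roster) is already established, so O(~submit_waiver).
Premise 8 is O(~notify_permit ⊃ submit_waiver); contrapositively O(~submit_waiver ⊃ notify_permit). Since O(~submit_waiver) holds, K gives O(notify_permit).
Premise 6, O(~serve_notice ⊃ ~notify_permit), contraposes to O(notify_permit ⊃ serve_notice); with O(notify_permit) we get O(serve_notice).
The contrapositive of premise 4 (O(~revoke_transcript ⊃ ~serve_notice)) is O(serve_notice ⊃ revoke_transcript), and O(serve_notice) is already established, so O(revoke_transcript).
The contrapositive of premise 5 (O(archive_budget ⊃ ~revoke_transcript)) is O(revoke_transcript ⊃ ~archive_budget), and O(revoke_transcript) is already established, so O(~archive_budget).
So O(~archive_budget) holds, i.e. archive_budget is forbidden. None of the other listed options is forbidden under the premises.

archive_budget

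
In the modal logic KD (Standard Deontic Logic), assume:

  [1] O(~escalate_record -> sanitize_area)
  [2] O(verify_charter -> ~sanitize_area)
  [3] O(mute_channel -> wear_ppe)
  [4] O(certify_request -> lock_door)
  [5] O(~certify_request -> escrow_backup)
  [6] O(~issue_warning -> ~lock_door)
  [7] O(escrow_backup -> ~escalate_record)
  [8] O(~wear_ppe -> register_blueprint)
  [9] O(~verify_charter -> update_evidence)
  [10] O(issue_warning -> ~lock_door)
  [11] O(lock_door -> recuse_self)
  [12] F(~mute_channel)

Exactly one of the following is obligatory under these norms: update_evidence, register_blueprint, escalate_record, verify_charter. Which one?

update_evidence

Premises 6 and 10 are O(~issue_warning -> ~lock_door) and O(issue_warning -> ~lock_door); every ideal world satisfies ~issue_warning or issue_warning, so in either case ~lock_door holds — hence O(~lock_door).
Premise 4, O(certify_request -> lock_door), contraposes to O(~lock_door -> ~certify_request); with O(~lock_door) we get O(~certify_request).
From O(~certify_request) and premise 5, O(~certify_request -> escrow_backup), we obtain O(escrow_backup).
Applying K to premise 7 (O(escrow_backup -> ~escalate_record)) and O(escrow_backup) yields O(~escalate_record).
Applying K to premise 1 (O(~escalate_record -> sanitize_area)) and O(~escalate_record) yields O(sanitize_area).
The contrapositive of premise 2 (O(verify_charter -> ~sanitize_area)) is O(sanitize_area -> ~verify_charter), and O(sanitize_area) is already established, so O(~verify_charter).
Premise 9 is O(~verify_charter -> update_evidence); since O(~verify_charter), deontic closure gives O(update_evidence).
So O(update_evidence) holds — update_evidence is obligatory. None of the other listed options is made obligatory by any chain of premises.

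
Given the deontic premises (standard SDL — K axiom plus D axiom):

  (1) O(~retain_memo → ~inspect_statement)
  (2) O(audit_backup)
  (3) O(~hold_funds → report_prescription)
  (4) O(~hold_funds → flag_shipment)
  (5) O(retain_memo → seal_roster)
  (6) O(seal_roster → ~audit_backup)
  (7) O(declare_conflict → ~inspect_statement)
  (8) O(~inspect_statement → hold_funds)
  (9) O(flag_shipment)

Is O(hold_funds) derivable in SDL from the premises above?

Yes

From premise 2 we have O(audit_backup).
Premise 6, O(seal_roster → ~audit_backup), contraposes to O(audit_backup → ~seal_roster); with O(audit_backup) we get O(~seal_roster).
Premise 5, O(retain_memo → seal_roster), contraposes to O(~seal_roster → ~retain_memo); with O(~seal_roster) we get O(~retain_memo).
Applying K to premise 1 (O(~retain_memo → ~inspect_statement)) and O(~retain_memo) yields O(~inspect_statement).
With premise 8, O(~inspect_statement → hold_funds), the K-axiom yields O(hold_funds).
Premises 3, 4, 7, 9 do not contribute to this derivation.
So O(hold_funds) follows.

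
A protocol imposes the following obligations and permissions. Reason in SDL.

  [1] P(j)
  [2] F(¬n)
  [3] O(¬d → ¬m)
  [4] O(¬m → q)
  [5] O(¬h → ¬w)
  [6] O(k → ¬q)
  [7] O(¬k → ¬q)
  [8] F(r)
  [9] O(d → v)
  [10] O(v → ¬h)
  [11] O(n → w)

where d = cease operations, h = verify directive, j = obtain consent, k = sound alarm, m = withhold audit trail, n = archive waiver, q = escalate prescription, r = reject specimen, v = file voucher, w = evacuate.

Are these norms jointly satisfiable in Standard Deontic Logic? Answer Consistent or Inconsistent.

Inconsistent

By case analysis on ¬k: premise 7 gives O(¬k → ¬q) and premise 6 gives O(k → ¬q), so O(¬q) either way.
Premise 4, O(¬m → q), contraposes to O(¬q → m); with O(¬q) we get O(m).
The contrapositive of premise 3 (O(¬d → ¬m)) is O(m → d), and O(m) is already established, so O(d).
Applying K to premise 9 (O(d → v)) and O(d) yields O(v).
From O(v) and premise 10, O(v → ¬h), we obtain O(¬h).
From O(¬h) and premise 5, O(¬h → ¬w), we obtain O(¬w).
Premise 11, O(n → w), contraposes to O(¬w → ¬n); with O(¬w) we get O(¬n).
But premise 2, F(¬n), means O(n).
We now have both O(¬n) and O(n) — n is simultaneously obligatory and forbidden, violating the D-axiom.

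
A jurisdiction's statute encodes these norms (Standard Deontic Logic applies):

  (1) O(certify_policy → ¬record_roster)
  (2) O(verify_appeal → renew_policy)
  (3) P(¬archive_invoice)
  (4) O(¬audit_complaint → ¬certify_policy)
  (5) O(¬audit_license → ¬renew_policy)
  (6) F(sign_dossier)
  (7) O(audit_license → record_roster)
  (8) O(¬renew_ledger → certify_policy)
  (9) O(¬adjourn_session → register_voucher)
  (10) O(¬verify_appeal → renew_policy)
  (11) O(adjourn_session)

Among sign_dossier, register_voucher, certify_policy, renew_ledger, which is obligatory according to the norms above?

By case analysis on ¬verify_appeal: premise 10 gives O(¬verify_appeal → renew_policy) and premise 2 gives O(verify_appeal → renew_policy), so O(renew_policy) either way.
The contrapositive of premise 5 (O(¬audit_license → ¬renew_policy)) is O(renew_policy → audit_license), and O(renew_policy) is already established, so O(audit_license).
With premise 7, O(audit_license → record_roster), the K-axiom yields O(record_roster).
Premise 1 is O(certify_policy → ¬record_roster); contrapositively O(record_roster → ¬certify_policy). Since O(record_roster) holds, K gives O(¬certify_policy).
The contrapositive of premise 8 (O(¬renew_ledger → certify_policy)) is O(¬certify_policy → renew_ledger), and O(¬certify_policy) is already established, so O(renew_ledger).
So O(renew_ledger) holds — renew_ledger is obligatory. None of the other listed options is made obligatory by any chain of premises.

renew_ledger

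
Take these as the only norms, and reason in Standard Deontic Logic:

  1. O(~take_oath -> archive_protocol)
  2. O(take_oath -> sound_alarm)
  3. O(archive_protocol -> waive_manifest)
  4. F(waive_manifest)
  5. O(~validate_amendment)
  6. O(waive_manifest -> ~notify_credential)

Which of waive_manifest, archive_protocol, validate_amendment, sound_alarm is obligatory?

Premise 4, F(waive_manifest), is equivalent to O(~waive_manifest).
The contrapositive of premise 3 (O(archive_protocol -> waive_manifest)) is O(~waive_manifest -> ~archive_protocol), and O(~waive_manifest) is already established, so O(~archive_protocol).
Premise 1 is O(~take_oath -> archive_protocol); contrapositively O(~archive_protocol -> take_oath). Since O(~archive_protocol) holds, K gives O(take_oath).
From O(take_oath) and premise 2, O(take_oath -> sound_alarm), we obtain O(sound_alarm).
So O(sound_alarm) holds — sound_alarm is obligatory. None of the other listed options is made obligatory by any chain of premises.

sound_alarm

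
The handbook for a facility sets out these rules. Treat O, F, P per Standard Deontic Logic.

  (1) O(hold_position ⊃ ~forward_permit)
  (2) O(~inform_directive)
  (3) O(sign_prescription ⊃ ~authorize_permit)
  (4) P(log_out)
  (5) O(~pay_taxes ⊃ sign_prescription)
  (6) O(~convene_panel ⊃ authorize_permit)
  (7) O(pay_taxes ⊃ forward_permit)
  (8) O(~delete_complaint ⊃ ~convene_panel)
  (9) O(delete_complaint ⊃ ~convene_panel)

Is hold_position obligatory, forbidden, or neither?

Forbidden

By case analysis on ~delete_complaint: premise 8 gives O(~delete_complaint ⊃ ~convene_panel) and premise 9 gives O(delete_complaint ⊃ ~convene_panel), so O(~convene_panel) either way.
Premise 6 is O(~convene_panel ⊃ authorize_permit); since O(~convene_panel), deontic closure gives O(authorize_permit).
The contrapositive of premise 3 (O(sign_prescription ⊃ ~authorize_permit)) is O(authorize_permit ⊃ ~sign_prescription), and O(authorize_permit) is already established, so O(~sign_prescription).
Premise 5 is O(~pay_taxes ⊃ sign_prescription); contrapositively O(~sign_prescription ⊃ pay_taxes). Since O(~sign_prescription) holds, K gives O(pay_taxes).
With premise 7, O(pay_taxes ⊃ forward_permit), the K-axiom yields O(forward_permit).
The contrapositive of premise 1 (O(hold_position ⊃ ~forward_permit)) is O(forward_permit ⊃ ~hold_position), and O(forward_permit) is already established, so O(~hold_position).
Premises 2, 4 do not contribute to this derivation.
Thus O(~hold_position), which is F(hold_position): hold_position is forbidden.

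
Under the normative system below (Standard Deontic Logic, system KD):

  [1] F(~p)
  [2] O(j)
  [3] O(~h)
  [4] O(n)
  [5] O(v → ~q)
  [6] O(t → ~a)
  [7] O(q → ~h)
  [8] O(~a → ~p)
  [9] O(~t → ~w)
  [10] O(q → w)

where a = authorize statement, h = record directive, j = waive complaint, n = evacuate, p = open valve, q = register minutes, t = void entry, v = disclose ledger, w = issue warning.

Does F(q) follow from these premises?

Premise 1 is F(~p), i.e. O(p).
The contrapositive of premise 8 (O(~a → ~p)) is O(p → a), and O(p) is already established, so O(a).
Premise 6 is O(t → ~a); contrapositively O(a → ~t). Since O(a) holds, K gives O(~t).
Premise 9 is O(~t → ~w); since O(~t), deontic closure gives O(~w).
Premise 10, O(q → w), contraposes to O(~w → ~q); with O(~w) we get O(~q).
Premises 2, 3, 4, 5, 7 do not contribute to this derivation.
So O(~q) holds, i.e. F(q). The claim follows.

Yes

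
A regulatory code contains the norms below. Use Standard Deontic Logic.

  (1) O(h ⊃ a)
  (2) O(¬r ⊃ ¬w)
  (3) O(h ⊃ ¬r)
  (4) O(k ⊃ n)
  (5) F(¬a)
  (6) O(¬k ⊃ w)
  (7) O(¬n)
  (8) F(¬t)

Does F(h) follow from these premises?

Yes

From premise 7 we have O(¬n).
The contrapositive of premise 4 (O(k ⊃ n)) is O(¬n ⊃ ¬k), and O(¬n) is already established, so O(¬k).
Premise 6 is O(¬k ⊃ w); since O(¬k), deontic closure gives O(w).
Premise 2 is O(¬r ⊃ ¬w); contrapositively O(w ⊃ r). Since O(w) holds, K gives O(r).
The contrapositive of premise 3 (O(h ⊃ ¬r)) is O(r ⊃ ¬h), and O(r) is already established, so O(¬h).
Premises 1, 5, 8 do not contribute to this derivation.
So O(¬h) holds, i.e. F(h). The claim follows.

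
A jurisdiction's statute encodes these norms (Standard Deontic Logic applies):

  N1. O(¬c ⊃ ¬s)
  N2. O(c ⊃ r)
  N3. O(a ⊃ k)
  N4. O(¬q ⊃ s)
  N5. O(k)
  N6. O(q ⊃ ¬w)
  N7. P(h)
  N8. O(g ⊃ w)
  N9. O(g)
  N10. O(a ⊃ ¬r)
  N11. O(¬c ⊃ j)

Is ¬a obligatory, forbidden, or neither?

Obligatory

From premise 9 we have O(g).
With premise 8, O(g ⊃ w), the K-axiom yields O(w).
The contrapositive of premise 6 (O(q ⊃ ¬w)) is O(w ⊃ ¬q), and O(w) is already established, so O(¬q).
From O(¬q) and premise 4, O(¬q ⊃ s), we obtain O(s).
Premise 1, O(¬c ⊃ ¬s), contraposes to O(s ⊃ c); with O(s) we get O(c).
Applying K to premise 2 (O(c ⊃ r)) and O(c) yields O(r).
Premise 10, O(a ⊃ ¬r), contraposes to O(r ⊃ ¬a); with O(r) we get O(¬a).
Premises 3, 5, 7, 11 do not contribute to this derivation.
Hence ¬a is obligatory.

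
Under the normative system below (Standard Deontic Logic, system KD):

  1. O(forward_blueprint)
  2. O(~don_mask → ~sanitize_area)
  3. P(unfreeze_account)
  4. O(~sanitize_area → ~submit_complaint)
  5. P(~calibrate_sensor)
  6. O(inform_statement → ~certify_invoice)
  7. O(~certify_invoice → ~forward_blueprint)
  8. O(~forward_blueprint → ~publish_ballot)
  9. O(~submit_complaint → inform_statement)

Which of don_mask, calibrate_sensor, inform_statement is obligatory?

Premise 1 states O(forward_blueprint) outright.
The contrapositive of premise 7 (O(~certify_invoice → ~forward_blueprint)) is O(forward_blueprint → certify_invoice), and O(forward_blueprint) is already established, so O(certify_invoice).
The contrapositive of premise 6 (O(inform_statement → ~certify_invoice)) is O(certify_invoice → ~inform_statement), and O(certify_invoice) is already established, so O(~inform_statement).
Premise 9 is O(~submit_complaint → inform_statement); contrapositively O(~inform_statement → submit_complaint). Since O(~inform_statement) holds, K gives O(submit_complaint).
Premise 4, O(~sanitize_area → ~submit_complaint), contraposes to O(submit_complaint → sanitize_area); with O(submit_complaint) we get O(sanitize_area).
Premise 2 is O(~don_mask → ~sanitize_area); contrapositively O(sanitize_area → don_mask). Since O(sanitize_area) holds, K gives O(don_mask).
So O(don_mask) holds — don_mask is obligatory. None of the other listed options is made obligatory by any chain of premises.

don_mask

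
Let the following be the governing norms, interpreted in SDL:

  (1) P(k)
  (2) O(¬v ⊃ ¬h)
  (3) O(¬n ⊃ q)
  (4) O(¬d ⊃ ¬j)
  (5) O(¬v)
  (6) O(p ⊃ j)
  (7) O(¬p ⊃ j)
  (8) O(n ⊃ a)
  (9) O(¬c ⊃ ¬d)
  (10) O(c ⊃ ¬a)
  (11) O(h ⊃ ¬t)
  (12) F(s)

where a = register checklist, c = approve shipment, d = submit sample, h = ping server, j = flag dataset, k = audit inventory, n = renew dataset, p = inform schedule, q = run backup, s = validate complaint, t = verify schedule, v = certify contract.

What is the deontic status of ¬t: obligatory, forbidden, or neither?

Premise 11 is O(h ⊃ ¬t), but O(h) is not derivable from the premises, so it does not yield O(¬t).
No premise or chain of K-axiom applications forces O(¬t), and none forces O(t). So ¬t is neither obligatory nor forbidden under these norms.

Neither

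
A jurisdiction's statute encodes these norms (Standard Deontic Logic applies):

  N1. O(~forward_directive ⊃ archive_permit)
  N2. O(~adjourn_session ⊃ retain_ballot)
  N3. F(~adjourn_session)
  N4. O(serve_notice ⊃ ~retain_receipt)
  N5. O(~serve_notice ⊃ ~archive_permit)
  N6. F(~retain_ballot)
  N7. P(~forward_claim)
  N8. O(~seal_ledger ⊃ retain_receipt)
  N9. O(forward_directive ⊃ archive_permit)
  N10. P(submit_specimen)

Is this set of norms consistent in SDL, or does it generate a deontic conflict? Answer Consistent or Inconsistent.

Consistent

Premise 2 is O(~adjourn_session ⊃ retain_ballot); even if O(retain_ballot) held, inferring O(~adjourn_session) would be affirming the consequent — invalid.
So O(~adjourn_session) is not derivable, and the apparent clash with O(adjourn_session) does not arise.
A world satisfying every obligation exists (e.g. adjourn_session=true, archive_permit=true, forward_claim=false, forward_directive=false, retain_ballot=true, retain_receipt=false, seal_ledger=true, serve_notice=true, submit_specimen=false); no atom is both obligatory and forbidden, so the set is consistent.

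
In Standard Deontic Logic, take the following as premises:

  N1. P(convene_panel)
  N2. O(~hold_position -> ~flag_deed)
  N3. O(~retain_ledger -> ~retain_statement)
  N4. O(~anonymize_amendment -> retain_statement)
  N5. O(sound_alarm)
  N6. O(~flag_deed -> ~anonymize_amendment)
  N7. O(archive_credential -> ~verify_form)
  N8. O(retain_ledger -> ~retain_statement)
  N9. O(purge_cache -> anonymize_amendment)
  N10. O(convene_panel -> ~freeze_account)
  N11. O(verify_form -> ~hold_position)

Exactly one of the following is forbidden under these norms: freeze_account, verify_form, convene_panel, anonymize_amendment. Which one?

Premises 8 and 3 are O(retain_ledger -> ~retain_statement) and O(~retain_ledger -> ~retain_statement); every ideal world satisfies retain_ledger or ~retain_ledger, so in either case ~retain_statement holds — hence O(~retain_statement).
The contrapositive of premise 4 (O(~anonymize_amendment -> retain_statement)) is O(~retain_statement -> anonymize_amendment), and O(~retain_statement) is already established, so O(anonymize_amendment).
Premise 6 is O(~flag_deed -> ~anonymize_amendment); contrapositively O(anonymize_amendment -> flag_deed). Since O(anonymize_amendment) holds, K gives O(flag_deed).
Premise 2 is O(~hold_position -> ~flag_deed); contrapositively O(flag_deed -> hold_position). Since O(flag_deed) holds, K gives O(hold_position).
Premise 11, O(verify_form -> ~hold_position), contraposes to O(hold_position -> ~verify_form); with O(hold_position) we get O(~verify_form).
So O(~verify_form) holds, i.e. verify_form is forbidden. None of the other listed options is forbidden under the premises.

verify_form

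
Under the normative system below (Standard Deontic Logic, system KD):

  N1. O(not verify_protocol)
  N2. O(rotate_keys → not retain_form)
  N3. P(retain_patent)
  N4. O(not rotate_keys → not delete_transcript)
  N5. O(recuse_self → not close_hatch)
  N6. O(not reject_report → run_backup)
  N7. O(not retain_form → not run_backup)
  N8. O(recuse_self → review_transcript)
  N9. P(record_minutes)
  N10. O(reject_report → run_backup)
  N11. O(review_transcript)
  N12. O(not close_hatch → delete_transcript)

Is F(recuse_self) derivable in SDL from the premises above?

Yes

Premises 10 and 6 are O(reject_report → run_backup) and O(not reject_report → run_backup); every ideal world satisfies reject_report or not reject_report, so in either case run_backup holds — hence O(run_backup).
Premise 7, O(not retain_form → not run_backup), contraposes to O(run_backup → retain_form); with O(run_backup) we get O(retain_form).
The contrapositive of premise 2 (O(rotate_keys → not retain_form)) is O(retain_form → not rotate_keys), and O(retain_form) is already established, so O(not rotate_keys).
Applying K to premise 4 (O(not rotate_keys → not delete_transcript)) and O(not rotate_keys) yields O(not delete_transcript).
Premise 12 is O(not close_hatch → delete_transcript); contrapositively O(not delete_transcript → close_hatch). Since O(not delete_transcript) holds, K gives O(close_hatch).
Premise 5, O(recuse_self → not close_hatch), contraposes to O(close_hatch → not recuse_self); with O(close_hatch) we get O(not recuse_self).
Premises 1, 3, 8, 9, 11 do not contribute to this derivation.
So O(not recuse_self) holds, i.e. F(recuse_self). The claim follows.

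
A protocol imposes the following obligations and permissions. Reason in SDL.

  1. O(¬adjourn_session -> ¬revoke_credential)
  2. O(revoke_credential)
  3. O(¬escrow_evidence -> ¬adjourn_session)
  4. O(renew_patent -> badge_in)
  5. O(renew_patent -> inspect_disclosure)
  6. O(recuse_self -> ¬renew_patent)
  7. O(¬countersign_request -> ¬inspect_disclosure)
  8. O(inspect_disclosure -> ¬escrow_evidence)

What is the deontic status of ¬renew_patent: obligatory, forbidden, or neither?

Obligatory

Premise 2 gives O(revoke_credential).
The contrapositive of premise 1 (O(¬adjourn_session -> ¬revoke_credential)) is O(revoke_credential -> adjourn_session), and O(revoke_credential) is already established, so O(adjourn_session).
The contrapositive of premise 3 (O(¬escrow_evidence -> ¬adjourn_session)) is O(adjourn_session -> escrow_evidence), and O(adjourn_session) is already established, so O(escrow_evidence).
Premise 8, O(inspect_disclosure -> ¬escrow_evidence), contraposes to O(escrow_evidence -> ¬inspect_disclosure); with O(escrow_evidence) we get O(¬inspect_disclosure).
Premise 5, O(renew_patent -> inspect_disclosure), contraposes to O(¬inspect_disclosure -> ¬renew_patent); with O(¬inspect_disclosure) we get O(¬renew_patent).
Premises 4, 6, 7 do not contribute to this derivation.
Hence ¬renew_patent is obligatory.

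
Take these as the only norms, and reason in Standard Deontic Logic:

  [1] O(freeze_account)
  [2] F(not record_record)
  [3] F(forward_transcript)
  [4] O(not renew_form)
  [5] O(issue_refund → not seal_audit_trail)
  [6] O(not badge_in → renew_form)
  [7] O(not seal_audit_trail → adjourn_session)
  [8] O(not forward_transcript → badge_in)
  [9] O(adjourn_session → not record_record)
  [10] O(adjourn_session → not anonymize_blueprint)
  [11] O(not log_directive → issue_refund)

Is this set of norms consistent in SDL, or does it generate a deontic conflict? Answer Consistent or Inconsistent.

Consistent

Premise 6 is O(not badge_in → renew_form), but O(not badge_in) is not derivable from the premises, so it does not yield O(renew_form).
So O(renew_form) is not derivable, and the apparent clash with O(not renew_form) does not arise.
A world satisfying every obligation exists (e.g. adjourn_session=false, anonymize_blueprint=false, badge_in=true, forward_transcript=false, freeze_account=true, issue_refund=false, log_directive=true, record_record=true, renew_form=false, seal_audit_trail=true); no atom is both obligatory and forbidden, so the set is consistent.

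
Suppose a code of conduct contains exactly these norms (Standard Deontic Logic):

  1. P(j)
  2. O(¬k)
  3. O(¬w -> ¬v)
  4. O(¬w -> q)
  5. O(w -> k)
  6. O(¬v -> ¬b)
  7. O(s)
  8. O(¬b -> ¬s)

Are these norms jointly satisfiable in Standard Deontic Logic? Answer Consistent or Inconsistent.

Premise 7 gives O(s).
The contrapositive of premise 8 (O(¬b -> ¬s)) is O(s -> b), and O(s) is already established, so O(b).
Premise 6, O(¬v -> ¬b), contraposes to O(b -> v); with O(b) we get O(v).
Premise 3 is O(¬w -> ¬v); contrapositively O(v -> w). Since O(v) holds, K gives O(w).
With premise 5, O(w -> k), the K-axiom yields O(k).
However, premise 2 gives O(¬k).
We now have both O(k) and O(¬k) — k is simultaneously obligatory and forbidden, violating the D-axiom.

Inconsistent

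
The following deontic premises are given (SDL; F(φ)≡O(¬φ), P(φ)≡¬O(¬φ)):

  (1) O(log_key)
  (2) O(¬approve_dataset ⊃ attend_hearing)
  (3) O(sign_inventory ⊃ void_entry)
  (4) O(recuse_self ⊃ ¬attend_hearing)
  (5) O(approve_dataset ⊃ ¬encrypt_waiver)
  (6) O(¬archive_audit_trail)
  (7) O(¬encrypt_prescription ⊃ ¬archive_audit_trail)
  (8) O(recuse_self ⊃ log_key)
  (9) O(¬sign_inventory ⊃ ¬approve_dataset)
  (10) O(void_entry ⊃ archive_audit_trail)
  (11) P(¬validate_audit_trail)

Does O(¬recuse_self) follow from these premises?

Premise 6 gives O(¬archive_audit_trail).
The contrapositive of premise 10 (O(void_entry ⊃ archive_audit_trail)) is O(¬archive_audit_trail ⊃ ¬void_entry), and O(¬archive_audit_trail) is already established, so O(¬void_entry).
Premise 3 is O(sign_inventory ⊃ void_entry); contrapositively O(¬void_entry ⊃ ¬sign_inventory). Since O(¬void_entry) holds, K gives O(¬sign_inventory).
Premise 9 is O(¬sign_inventory ⊃ ¬approve_dataset); since O(¬sign_inventory), deontic closure gives O(¬approve_dataset).
From O(¬approve_dataset) and premise 2, O(¬approve_dataset ⊃ attend_hearing), we obtain O(attend_hearing).
Premise 4, O(recuse_self ⊃ ¬attend_hearing), contraposes to O(attend_hearing ⊃ ¬recuse_self); with O(attend_hearing) we get O(¬recuse_self).
Premises 1, 5, 7, 8, 11 do not contribute to this derivation.
So O(¬recuse_self) follows.

Yes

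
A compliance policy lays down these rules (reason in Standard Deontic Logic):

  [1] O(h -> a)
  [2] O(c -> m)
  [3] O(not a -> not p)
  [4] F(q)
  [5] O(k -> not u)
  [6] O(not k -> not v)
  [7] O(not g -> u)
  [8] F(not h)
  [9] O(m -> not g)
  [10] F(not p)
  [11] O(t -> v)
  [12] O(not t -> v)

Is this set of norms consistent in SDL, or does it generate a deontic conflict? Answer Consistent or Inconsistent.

Premise 3 is O(not a -> not p), but O(not a) is not derivable from the premises, so it does not yield O(not p).
So O(not p) is not derivable, and the apparent clash with O(p) does not arise.
A world satisfying every obligation exists (e.g. a=true, c=false, g=true, h=true, k=true, m=false, p=true, q=false, t=false, u=false, v=true); no atom is both obligatory and forbidden, so the set is consistent.

Consistent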